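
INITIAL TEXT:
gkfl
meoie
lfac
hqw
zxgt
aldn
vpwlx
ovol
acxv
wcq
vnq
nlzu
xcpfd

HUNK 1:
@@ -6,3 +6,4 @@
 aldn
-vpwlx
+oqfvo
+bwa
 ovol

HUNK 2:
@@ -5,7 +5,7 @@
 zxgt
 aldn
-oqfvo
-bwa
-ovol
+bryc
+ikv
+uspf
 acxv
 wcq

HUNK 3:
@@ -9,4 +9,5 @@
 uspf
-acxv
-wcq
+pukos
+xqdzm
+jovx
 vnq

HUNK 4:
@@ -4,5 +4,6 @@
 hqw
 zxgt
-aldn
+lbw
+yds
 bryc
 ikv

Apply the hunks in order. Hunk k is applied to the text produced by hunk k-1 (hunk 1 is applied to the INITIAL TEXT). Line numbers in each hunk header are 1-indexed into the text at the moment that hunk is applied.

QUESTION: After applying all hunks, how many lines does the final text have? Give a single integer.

Answer: 16

Derivation:
Hunk 1: at line 6 remove [vpwlx] add [oqfvo,bwa] -> 14 lines: gkfl meoie lfac hqw zxgt aldn oqfvo bwa ovol acxv wcq vnq nlzu xcpfd
Hunk 2: at line 5 remove [oqfvo,bwa,ovol] add [bryc,ikv,uspf] -> 14 lines: gkfl meoie lfac hqw zxgt aldn bryc ikv uspf acxv wcq vnq nlzu xcpfd
Hunk 3: at line 9 remove [acxv,wcq] add [pukos,xqdzm,jovx] -> 15 lines: gkfl meoie lfac hqw zxgt aldn bryc ikv uspf pukos xqdzm jovx vnq nlzu xcpfd
Hunk 4: at line 4 remove [aldn] add [lbw,yds] -> 16 lines: gkfl meoie lfac hqw zxgt lbw yds bryc ikv uspf pukos xqdzm jovx vnq nlzu xcpfd
Final line count: 16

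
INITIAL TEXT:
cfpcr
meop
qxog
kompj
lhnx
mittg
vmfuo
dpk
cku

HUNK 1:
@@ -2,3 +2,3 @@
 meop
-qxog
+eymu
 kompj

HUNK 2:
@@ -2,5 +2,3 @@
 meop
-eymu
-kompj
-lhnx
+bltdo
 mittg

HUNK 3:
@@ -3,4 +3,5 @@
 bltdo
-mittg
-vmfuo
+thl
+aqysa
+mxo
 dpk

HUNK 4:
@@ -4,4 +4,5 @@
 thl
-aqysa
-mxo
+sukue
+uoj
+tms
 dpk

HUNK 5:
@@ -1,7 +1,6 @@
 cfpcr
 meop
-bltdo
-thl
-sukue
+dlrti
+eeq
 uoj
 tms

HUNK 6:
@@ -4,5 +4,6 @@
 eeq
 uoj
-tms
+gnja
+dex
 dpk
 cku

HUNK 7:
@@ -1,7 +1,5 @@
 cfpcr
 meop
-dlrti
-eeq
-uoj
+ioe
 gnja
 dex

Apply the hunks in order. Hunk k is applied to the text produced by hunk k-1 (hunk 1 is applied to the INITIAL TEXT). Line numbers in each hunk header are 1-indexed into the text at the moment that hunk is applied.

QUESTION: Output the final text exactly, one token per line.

Answer: cfpcr
meop
ioe
gnja
dex
dpk
cku

Derivation:
Hunk 1: at line 2 remove [qxog] add [eymu] -> 9 lines: cfpcr meop eymu kompj lhnx mittg vmfuo dpk cku
Hunk 2: at line 2 remove [eymu,kompj,lhnx] add [bltdo] -> 7 lines: cfpcr meop bltdo mittg vmfuo dpk cku
Hunk 3: at line 3 remove [mittg,vmfuo] add [thl,aqysa,mxo] -> 8 lines: cfpcr meop bltdo thl aqysa mxo dpk cku
Hunk 4: at line 4 remove [aqysa,mxo] add [sukue,uoj,tms] -> 9 lines: cfpcr meop bltdo thl sukue uoj tms dpk cku
Hunk 5: at line 1 remove [bltdo,thl,sukue] add [dlrti,eeq] -> 8 lines: cfpcr meop dlrti eeq uoj tms dpk cku
Hunk 6: at line 4 remove [tms] add [gnja,dex] -> 9 lines: cfpcr meop dlrti eeq uoj gnja dex dpk cku
Hunk 7: at line 1 remove [dlrti,eeq,uoj] add [ioe] -> 7 lines: cfpcr meop ioe gnja dex dpk cku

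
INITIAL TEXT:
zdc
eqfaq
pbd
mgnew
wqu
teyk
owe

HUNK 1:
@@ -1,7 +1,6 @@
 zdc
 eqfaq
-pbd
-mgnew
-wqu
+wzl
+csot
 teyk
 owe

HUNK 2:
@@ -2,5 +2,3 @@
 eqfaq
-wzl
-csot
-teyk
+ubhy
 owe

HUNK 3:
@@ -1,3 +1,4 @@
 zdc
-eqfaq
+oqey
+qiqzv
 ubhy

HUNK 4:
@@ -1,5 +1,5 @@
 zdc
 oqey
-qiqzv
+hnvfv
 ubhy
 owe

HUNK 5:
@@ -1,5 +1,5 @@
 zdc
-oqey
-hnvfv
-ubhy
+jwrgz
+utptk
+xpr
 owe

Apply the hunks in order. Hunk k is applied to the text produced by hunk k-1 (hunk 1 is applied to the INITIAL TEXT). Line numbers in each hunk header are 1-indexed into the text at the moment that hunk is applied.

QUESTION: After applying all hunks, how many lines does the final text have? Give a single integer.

Hunk 1: at line 1 remove [pbd,mgnew,wqu] add [wzl,csot] -> 6 lines: zdc eqfaq wzl csot teyk owe
Hunk 2: at line 2 remove [wzl,csot,teyk] add [ubhy] -> 4 lines: zdc eqfaq ubhy owe
Hunk 3: at line 1 remove [eqfaq] add [oqey,qiqzv] -> 5 lines: zdc oqey qiqzv ubhy owe
Hunk 4: at line 1 remove [qiqzv] add [hnvfv] -> 5 lines: zdc oqey hnvfv ubhy owe
Hunk 5: at line 1 remove [oqey,hnvfv,ubhy] add [jwrgz,utptk,xpr] -> 5 lines: zdc jwrgz utptk xpr owe
Final line count: 5

Answer: 5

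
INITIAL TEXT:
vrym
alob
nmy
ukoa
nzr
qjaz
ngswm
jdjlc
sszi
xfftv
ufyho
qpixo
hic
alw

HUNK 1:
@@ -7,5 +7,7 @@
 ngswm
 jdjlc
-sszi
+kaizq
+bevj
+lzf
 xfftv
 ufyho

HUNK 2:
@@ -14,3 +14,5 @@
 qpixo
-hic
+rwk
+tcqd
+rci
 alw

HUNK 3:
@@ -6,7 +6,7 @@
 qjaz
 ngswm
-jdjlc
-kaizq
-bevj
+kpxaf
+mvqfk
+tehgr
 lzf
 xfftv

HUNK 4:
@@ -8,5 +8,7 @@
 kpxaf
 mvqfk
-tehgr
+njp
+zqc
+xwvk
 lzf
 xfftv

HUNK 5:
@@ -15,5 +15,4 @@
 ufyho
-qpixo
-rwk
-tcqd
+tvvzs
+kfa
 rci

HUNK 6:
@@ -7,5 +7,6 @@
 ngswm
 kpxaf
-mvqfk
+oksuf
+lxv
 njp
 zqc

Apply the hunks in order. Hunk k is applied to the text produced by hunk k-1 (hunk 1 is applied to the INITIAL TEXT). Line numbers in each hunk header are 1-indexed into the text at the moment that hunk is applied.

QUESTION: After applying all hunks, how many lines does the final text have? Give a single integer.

Answer: 20

Derivation:
Hunk 1: at line 7 remove [sszi] add [kaizq,bevj,lzf] -> 16 lines: vrym alob nmy ukoa nzr qjaz ngswm jdjlc kaizq bevj lzf xfftv ufyho qpixo hic alw
Hunk 2: at line 14 remove [hic] add [rwk,tcqd,rci] -> 18 lines: vrym alob nmy ukoa nzr qjaz ngswm jdjlc kaizq bevj lzf xfftv ufyho qpixo rwk tcqd rci alw
Hunk 3: at line 6 remove [jdjlc,kaizq,bevj] add [kpxaf,mvqfk,tehgr] -> 18 lines: vrym alob nmy ukoa nzr qjaz ngswm kpxaf mvqfk tehgr lzf xfftv ufyho qpixo rwk tcqd rci alw
Hunk 4: at line 8 remove [tehgr] add [njp,zqc,xwvk] -> 20 lines: vrym alob nmy ukoa nzr qjaz ngswm kpxaf mvqfk njp zqc xwvk lzf xfftv ufyho qpixo rwk tcqd rci alw
Hunk 5: at line 15 remove [qpixo,rwk,tcqd] add [tvvzs,kfa] -> 19 lines: vrym alob nmy ukoa nzr qjaz ngswm kpxaf mvqfk njp zqc xwvk lzf xfftv ufyho tvvzs kfa rci alw
Hunk 6: at line 7 remove [mvqfk] add [oksuf,lxv] -> 20 lines: vrym alob nmy ukoa nzr qjaz ngswm kpxaf oksuf lxv njp zqc xwvk lzf xfftv ufyho tvvzs kfa rci alw
Final line count: 20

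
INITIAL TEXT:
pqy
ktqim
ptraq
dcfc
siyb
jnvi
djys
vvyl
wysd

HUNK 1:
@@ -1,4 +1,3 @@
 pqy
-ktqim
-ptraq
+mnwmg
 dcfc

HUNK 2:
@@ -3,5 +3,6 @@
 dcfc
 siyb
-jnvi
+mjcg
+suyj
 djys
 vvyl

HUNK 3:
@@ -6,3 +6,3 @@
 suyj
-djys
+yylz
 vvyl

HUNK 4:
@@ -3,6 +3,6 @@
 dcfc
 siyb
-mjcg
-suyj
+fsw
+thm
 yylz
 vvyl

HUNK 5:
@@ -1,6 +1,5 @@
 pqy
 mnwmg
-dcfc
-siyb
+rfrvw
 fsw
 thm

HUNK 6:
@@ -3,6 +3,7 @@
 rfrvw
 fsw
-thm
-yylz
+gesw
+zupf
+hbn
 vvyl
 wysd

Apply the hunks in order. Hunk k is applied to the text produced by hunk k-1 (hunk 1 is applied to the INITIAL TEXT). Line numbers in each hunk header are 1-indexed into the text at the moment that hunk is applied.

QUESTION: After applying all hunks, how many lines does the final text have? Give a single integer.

Answer: 9

Derivation:
Hunk 1: at line 1 remove [ktqim,ptraq] add [mnwmg] -> 8 lines: pqy mnwmg dcfc siyb jnvi djys vvyl wysd
Hunk 2: at line 3 remove [jnvi] add [mjcg,suyj] -> 9 lines: pqy mnwmg dcfc siyb mjcg suyj djys vvyl wysd
Hunk 3: at line 6 remove [djys] add [yylz] -> 9 lines: pqy mnwmg dcfc siyb mjcg suyj yylz vvyl wysd
Hunk 4: at line 3 remove [mjcg,suyj] add [fsw,thm] -> 9 lines: pqy mnwmg dcfc siyb fsw thm yylz vvyl wysd
Hunk 5: at line 1 remove [dcfc,siyb] add [rfrvw] -> 8 lines: pqy mnwmg rfrvw fsw thm yylz vvyl wysd
Hunk 6: at line 3 remove [thm,yylz] add [gesw,zupf,hbn] -> 9 lines: pqy mnwmg rfrvw fsw gesw zupf hbn vvyl wysd
Final line count: 9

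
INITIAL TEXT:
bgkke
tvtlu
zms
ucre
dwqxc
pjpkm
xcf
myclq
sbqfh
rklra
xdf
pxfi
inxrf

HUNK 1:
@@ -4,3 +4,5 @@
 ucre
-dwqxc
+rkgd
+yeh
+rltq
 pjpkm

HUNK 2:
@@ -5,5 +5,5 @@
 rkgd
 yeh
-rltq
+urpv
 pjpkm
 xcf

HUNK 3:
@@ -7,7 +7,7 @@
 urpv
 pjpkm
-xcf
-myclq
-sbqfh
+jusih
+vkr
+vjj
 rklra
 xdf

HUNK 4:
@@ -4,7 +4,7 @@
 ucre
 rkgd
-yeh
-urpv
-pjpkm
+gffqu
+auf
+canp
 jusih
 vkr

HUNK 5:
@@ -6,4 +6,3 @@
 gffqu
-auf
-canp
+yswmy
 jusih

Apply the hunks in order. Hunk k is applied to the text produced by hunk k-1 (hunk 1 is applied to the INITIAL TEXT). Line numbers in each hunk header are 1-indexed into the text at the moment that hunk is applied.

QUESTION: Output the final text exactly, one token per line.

Hunk 1: at line 4 remove [dwqxc] add [rkgd,yeh,rltq] -> 15 lines: bgkke tvtlu zms ucre rkgd yeh rltq pjpkm xcf myclq sbqfh rklra xdf pxfi inxrf
Hunk 2: at line 5 remove [rltq] add [urpv] -> 15 lines: bgkke tvtlu zms ucre rkgd yeh urpv pjpkm xcf myclq sbqfh rklra xdf pxfi inxrf
Hunk 3: at line 7 remove [xcf,myclq,sbqfh] add [jusih,vkr,vjj] -> 15 lines: bgkke tvtlu zms ucre rkgd yeh urpv pjpkm jusih vkr vjj rklra xdf pxfi inxrf
Hunk 4: at line 4 remove [yeh,urpv,pjpkm] add [gffqu,auf,canp] -> 15 lines: bgkke tvtlu zms ucre rkgd gffqu auf canp jusih vkr vjj rklra xdf pxfi inxrf
Hunk 5: at line 6 remove [auf,canp] add [yswmy] -> 14 lines: bgkke tvtlu zms ucre rkgd gffqu yswmy jusih vkr vjj rklra xdf pxfi inxrf

Answer: bgkke
tvtlu
zms
ucre
rkgd
gffqu
yswmy
jusih
vkr
vjj
rklra
xdf
pxfi
inxrf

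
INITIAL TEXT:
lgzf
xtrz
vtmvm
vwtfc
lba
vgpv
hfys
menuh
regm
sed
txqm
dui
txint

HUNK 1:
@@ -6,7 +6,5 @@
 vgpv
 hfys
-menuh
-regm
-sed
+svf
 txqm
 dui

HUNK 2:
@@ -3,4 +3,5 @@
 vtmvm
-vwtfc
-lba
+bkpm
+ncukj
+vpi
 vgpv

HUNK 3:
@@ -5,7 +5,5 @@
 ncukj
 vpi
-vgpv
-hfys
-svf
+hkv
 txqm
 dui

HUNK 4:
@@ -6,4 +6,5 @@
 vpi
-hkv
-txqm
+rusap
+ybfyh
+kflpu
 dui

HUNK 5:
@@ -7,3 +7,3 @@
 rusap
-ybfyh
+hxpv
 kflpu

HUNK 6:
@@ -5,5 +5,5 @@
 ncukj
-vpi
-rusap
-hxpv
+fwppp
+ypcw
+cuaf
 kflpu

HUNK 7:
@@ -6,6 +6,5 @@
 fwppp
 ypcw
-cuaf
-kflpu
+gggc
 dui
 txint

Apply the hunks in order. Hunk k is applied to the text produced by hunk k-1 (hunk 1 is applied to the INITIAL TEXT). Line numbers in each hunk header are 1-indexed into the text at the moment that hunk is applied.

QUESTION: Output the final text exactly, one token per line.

Answer: lgzf
xtrz
vtmvm
bkpm
ncukj
fwppp
ypcw
gggc
dui
txint

Derivation:
Hunk 1: at line 6 remove [menuh,regm,sed] add [svf] -> 11 lines: lgzf xtrz vtmvm vwtfc lba vgpv hfys svf txqm dui txint
Hunk 2: at line 3 remove [vwtfc,lba] add [bkpm,ncukj,vpi] -> 12 lines: lgzf xtrz vtmvm bkpm ncukj vpi vgpv hfys svf txqm dui txint
Hunk 3: at line 5 remove [vgpv,hfys,svf] add [hkv] -> 10 lines: lgzf xtrz vtmvm bkpm ncukj vpi hkv txqm dui txint
Hunk 4: at line 6 remove [hkv,txqm] add [rusap,ybfyh,kflpu] -> 11 lines: lgzf xtrz vtmvm bkpm ncukj vpi rusap ybfyh kflpu dui txint
Hunk 5: at line 7 remove [ybfyh] add [hxpv] -> 11 lines: lgzf xtrz vtmvm bkpm ncukj vpi rusap hxpv kflpu dui txint
Hunk 6: at line 5 remove [vpi,rusap,hxpv] add [fwppp,ypcw,cuaf] -> 11 lines: lgzf xtrz vtmvm bkpm ncukj fwppp ypcw cuaf kflpu dui txint
Hunk 7: at line 6 remove [cuaf,kflpu] add [gggc] -> 10 lines: lgzf xtrz vtmvm bkpm ncukj fwppp ypcw gggc dui txint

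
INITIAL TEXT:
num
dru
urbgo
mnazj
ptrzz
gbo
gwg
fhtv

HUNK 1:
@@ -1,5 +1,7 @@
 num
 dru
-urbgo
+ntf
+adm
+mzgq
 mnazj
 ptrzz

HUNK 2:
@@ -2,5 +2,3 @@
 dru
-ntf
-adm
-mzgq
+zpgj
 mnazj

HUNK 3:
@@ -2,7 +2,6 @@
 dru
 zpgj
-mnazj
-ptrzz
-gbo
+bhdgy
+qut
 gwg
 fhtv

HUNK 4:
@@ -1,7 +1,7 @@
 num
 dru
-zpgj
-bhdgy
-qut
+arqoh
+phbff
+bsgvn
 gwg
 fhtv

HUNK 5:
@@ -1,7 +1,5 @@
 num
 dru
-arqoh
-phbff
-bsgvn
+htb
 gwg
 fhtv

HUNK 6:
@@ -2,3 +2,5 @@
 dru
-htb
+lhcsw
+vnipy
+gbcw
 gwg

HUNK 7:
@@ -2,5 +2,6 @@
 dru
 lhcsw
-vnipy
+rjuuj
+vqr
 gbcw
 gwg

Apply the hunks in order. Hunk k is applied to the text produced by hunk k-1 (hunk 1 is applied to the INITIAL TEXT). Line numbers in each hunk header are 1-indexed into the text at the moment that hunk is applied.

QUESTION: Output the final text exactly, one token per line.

Answer: num
dru
lhcsw
rjuuj
vqr
gbcw
gwg
fhtv

Derivation:
Hunk 1: at line 1 remove [urbgo] add [ntf,adm,mzgq] -> 10 lines: num dru ntf adm mzgq mnazj ptrzz gbo gwg fhtv
Hunk 2: at line 2 remove [ntf,adm,mzgq] add [zpgj] -> 8 lines: num dru zpgj mnazj ptrzz gbo gwg fhtv
Hunk 3: at line 2 remove [mnazj,ptrzz,gbo] add [bhdgy,qut] -> 7 lines: num dru zpgj bhdgy qut gwg fhtv
Hunk 4: at line 1 remove [zpgj,bhdgy,qut] add [arqoh,phbff,bsgvn] -> 7 lines: num dru arqoh phbff bsgvn gwg fhtv
Hunk 5: at line 1 remove [arqoh,phbff,bsgvn] add [htb] -> 5 lines: num dru htb gwg fhtv
Hunk 6: at line 2 remove [htb] add [lhcsw,vnipy,gbcw] -> 7 lines: num dru lhcsw vnipy gbcw gwg fhtv
Hunk 7: at line 2 remove [vnipy] add [rjuuj,vqr] -> 8 lines: num dru lhcsw rjuuj vqr gbcw gwg fhtv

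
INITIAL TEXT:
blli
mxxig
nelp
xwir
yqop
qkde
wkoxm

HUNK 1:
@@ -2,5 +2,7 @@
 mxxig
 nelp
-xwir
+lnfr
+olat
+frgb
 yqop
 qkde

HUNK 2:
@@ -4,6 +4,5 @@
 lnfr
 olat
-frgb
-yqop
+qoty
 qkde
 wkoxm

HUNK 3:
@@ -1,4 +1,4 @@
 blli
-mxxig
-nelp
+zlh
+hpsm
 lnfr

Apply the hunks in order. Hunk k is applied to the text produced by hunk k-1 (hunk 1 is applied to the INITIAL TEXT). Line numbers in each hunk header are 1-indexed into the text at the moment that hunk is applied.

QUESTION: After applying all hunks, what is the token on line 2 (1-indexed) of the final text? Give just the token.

Answer: zlh

Derivation:
Hunk 1: at line 2 remove [xwir] add [lnfr,olat,frgb] -> 9 lines: blli mxxig nelp lnfr olat frgb yqop qkde wkoxm
Hunk 2: at line 4 remove [frgb,yqop] add [qoty] -> 8 lines: blli mxxig nelp lnfr olat qoty qkde wkoxm
Hunk 3: at line 1 remove [mxxig,nelp] add [zlh,hpsm] -> 8 lines: blli zlh hpsm lnfr olat qoty qkde wkoxm
Final line 2: zlh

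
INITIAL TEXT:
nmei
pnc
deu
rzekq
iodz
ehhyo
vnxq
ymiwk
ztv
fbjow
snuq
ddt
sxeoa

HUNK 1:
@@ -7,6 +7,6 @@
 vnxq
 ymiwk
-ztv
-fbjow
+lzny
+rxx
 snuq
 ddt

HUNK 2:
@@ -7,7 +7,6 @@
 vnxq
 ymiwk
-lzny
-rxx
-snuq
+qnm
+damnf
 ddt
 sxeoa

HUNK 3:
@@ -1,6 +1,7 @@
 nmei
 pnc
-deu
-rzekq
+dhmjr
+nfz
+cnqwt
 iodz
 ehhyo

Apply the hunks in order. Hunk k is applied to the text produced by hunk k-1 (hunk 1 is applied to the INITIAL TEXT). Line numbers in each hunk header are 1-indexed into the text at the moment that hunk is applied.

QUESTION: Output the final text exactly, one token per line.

Hunk 1: at line 7 remove [ztv,fbjow] add [lzny,rxx] -> 13 lines: nmei pnc deu rzekq iodz ehhyo vnxq ymiwk lzny rxx snuq ddt sxeoa
Hunk 2: at line 7 remove [lzny,rxx,snuq] add [qnm,damnf] -> 12 lines: nmei pnc deu rzekq iodz ehhyo vnxq ymiwk qnm damnf ddt sxeoa
Hunk 3: at line 1 remove [deu,rzekq] add [dhmjr,nfz,cnqwt] -> 13 lines: nmei pnc dhmjr nfz cnqwt iodz ehhyo vnxq ymiwk qnm damnf ddt sxeoa

Answer: nmei
pnc
dhmjr
nfz
cnqwt
iodz
ehhyo
vnxq
ymiwk
qnm
damnf
ddt
sxeoa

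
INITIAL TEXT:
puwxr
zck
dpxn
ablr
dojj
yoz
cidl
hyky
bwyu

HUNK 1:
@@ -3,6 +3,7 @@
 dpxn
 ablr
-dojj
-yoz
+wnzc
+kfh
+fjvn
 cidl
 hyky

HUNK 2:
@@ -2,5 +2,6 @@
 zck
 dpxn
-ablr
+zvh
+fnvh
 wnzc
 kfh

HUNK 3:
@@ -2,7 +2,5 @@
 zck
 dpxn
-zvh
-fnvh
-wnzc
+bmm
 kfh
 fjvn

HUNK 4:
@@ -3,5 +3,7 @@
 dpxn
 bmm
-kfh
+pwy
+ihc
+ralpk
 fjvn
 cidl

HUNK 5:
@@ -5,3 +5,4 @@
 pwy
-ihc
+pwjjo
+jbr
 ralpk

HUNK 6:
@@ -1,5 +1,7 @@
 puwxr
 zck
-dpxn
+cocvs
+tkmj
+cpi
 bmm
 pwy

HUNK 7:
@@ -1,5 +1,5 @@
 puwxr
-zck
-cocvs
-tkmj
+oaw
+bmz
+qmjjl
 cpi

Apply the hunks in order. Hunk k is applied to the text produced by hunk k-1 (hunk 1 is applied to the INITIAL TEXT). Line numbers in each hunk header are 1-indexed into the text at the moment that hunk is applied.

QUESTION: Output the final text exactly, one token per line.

Answer: puwxr
oaw
bmz
qmjjl
cpi
bmm
pwy
pwjjo
jbr
ralpk
fjvn
cidl
hyky
bwyu

Derivation:
Hunk 1: at line 3 remove [dojj,yoz] add [wnzc,kfh,fjvn] -> 10 lines: puwxr zck dpxn ablr wnzc kfh fjvn cidl hyky bwyu
Hunk 2: at line 2 remove [ablr] add [zvh,fnvh] -> 11 lines: puwxr zck dpxn zvh fnvh wnzc kfh fjvn cidl hyky bwyu
Hunk 3: at line 2 remove [zvh,fnvh,wnzc] add [bmm] -> 9 lines: puwxr zck dpxn bmm kfh fjvn cidl hyky bwyu
Hunk 4: at line 3 remove [kfh] add [pwy,ihc,ralpk] -> 11 lines: puwxr zck dpxn bmm pwy ihc ralpk fjvn cidl hyky bwyu
Hunk 5: at line 5 remove [ihc] add [pwjjo,jbr] -> 12 lines: puwxr zck dpxn bmm pwy pwjjo jbr ralpk fjvn cidl hyky bwyu
Hunk 6: at line 1 remove [dpxn] add [cocvs,tkmj,cpi] -> 14 lines: puwxr zck cocvs tkmj cpi bmm pwy pwjjo jbr ralpk fjvn cidl hyky bwyu
Hunk 7: at line 1 remove [zck,cocvs,tkmj] add [oaw,bmz,qmjjl] -> 14 lines: puwxr oaw bmz qmjjl cpi bmm pwy pwjjo jbr ralpk fjvn cidl hyky bwyu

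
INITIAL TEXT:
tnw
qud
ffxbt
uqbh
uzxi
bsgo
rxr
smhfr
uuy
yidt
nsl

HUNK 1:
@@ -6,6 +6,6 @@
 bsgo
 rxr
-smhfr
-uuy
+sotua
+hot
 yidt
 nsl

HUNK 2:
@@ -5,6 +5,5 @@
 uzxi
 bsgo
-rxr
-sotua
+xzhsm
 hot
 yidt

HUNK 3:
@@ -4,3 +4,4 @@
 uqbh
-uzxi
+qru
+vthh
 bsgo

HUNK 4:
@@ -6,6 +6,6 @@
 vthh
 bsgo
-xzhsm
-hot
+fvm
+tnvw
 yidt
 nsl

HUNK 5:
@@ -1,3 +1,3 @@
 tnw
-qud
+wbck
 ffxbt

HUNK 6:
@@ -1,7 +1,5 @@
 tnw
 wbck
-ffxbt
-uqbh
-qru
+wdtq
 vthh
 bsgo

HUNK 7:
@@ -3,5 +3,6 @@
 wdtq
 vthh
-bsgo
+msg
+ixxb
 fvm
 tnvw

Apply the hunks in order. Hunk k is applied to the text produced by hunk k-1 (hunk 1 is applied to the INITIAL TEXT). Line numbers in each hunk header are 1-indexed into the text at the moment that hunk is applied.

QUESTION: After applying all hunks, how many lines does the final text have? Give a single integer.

Hunk 1: at line 6 remove [smhfr,uuy] add [sotua,hot] -> 11 lines: tnw qud ffxbt uqbh uzxi bsgo rxr sotua hot yidt nsl
Hunk 2: at line 5 remove [rxr,sotua] add [xzhsm] -> 10 lines: tnw qud ffxbt uqbh uzxi bsgo xzhsm hot yidt nsl
Hunk 3: at line 4 remove [uzxi] add [qru,vthh] -> 11 lines: tnw qud ffxbt uqbh qru vthh bsgo xzhsm hot yidt nsl
Hunk 4: at line 6 remove [xzhsm,hot] add [fvm,tnvw] -> 11 lines: tnw qud ffxbt uqbh qru vthh bsgo fvm tnvw yidt nsl
Hunk 5: at line 1 remove [qud] add [wbck] -> 11 lines: tnw wbck ffxbt uqbh qru vthh bsgo fvm tnvw yidt nsl
Hunk 6: at line 1 remove [ffxbt,uqbh,qru] add [wdtq] -> 9 lines: tnw wbck wdtq vthh bsgo fvm tnvw yidt nsl
Hunk 7: at line 3 remove [bsgo] add [msg,ixxb] -> 10 lines: tnw wbck wdtq vthh msg ixxb fvm tnvw yidt nsl
Final line count: 10

Answer: 10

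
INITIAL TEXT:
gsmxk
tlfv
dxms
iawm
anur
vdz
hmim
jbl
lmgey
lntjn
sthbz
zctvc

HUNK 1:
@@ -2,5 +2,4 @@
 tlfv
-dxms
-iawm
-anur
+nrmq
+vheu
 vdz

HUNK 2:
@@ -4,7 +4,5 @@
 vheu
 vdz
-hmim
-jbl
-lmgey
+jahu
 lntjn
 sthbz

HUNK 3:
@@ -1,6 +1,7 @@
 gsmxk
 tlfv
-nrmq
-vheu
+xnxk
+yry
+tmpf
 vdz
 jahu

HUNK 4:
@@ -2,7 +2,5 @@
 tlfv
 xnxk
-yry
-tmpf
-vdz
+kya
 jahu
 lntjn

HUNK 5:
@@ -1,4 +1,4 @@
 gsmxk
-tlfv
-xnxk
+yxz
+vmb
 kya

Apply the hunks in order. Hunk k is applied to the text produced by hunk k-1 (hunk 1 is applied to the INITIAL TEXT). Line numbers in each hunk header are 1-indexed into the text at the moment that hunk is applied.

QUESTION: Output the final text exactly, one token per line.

Hunk 1: at line 2 remove [dxms,iawm,anur] add [nrmq,vheu] -> 11 lines: gsmxk tlfv nrmq vheu vdz hmim jbl lmgey lntjn sthbz zctvc
Hunk 2: at line 4 remove [hmim,jbl,lmgey] add [jahu] -> 9 lines: gsmxk tlfv nrmq vheu vdz jahu lntjn sthbz zctvc
Hunk 3: at line 1 remove [nrmq,vheu] add [xnxk,yry,tmpf] -> 10 lines: gsmxk tlfv xnxk yry tmpf vdz jahu lntjn sthbz zctvc
Hunk 4: at line 2 remove [yry,tmpf,vdz] add [kya] -> 8 lines: gsmxk tlfv xnxk kya jahu lntjn sthbz zctvc
Hunk 5: at line 1 remove [tlfv,xnxk] add [yxz,vmb] -> 8 lines: gsmxk yxz vmb kya jahu lntjn sthbz zctvc

Answer: gsmxk
yxz
vmb
kya
jahu
lntjn
sthbz
zctvc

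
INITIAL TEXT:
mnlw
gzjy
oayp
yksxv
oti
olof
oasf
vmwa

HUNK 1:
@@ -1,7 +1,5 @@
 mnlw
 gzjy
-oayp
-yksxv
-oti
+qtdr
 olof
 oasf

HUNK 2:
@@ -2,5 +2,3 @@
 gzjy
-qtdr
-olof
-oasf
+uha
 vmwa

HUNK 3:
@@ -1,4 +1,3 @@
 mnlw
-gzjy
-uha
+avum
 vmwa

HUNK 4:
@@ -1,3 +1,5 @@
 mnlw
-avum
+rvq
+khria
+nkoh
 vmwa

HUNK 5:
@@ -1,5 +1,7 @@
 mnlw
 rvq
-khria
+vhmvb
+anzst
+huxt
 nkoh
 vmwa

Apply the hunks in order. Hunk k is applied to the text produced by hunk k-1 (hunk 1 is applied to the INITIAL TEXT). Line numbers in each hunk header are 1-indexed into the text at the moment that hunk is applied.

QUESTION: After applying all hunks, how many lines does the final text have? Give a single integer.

Hunk 1: at line 1 remove [oayp,yksxv,oti] add [qtdr] -> 6 lines: mnlw gzjy qtdr olof oasf vmwa
Hunk 2: at line 2 remove [qtdr,olof,oasf] add [uha] -> 4 lines: mnlw gzjy uha vmwa
Hunk 3: at line 1 remove [gzjy,uha] add [avum] -> 3 lines: mnlw avum vmwa
Hunk 4: at line 1 remove [avum] add [rvq,khria,nkoh] -> 5 lines: mnlw rvq khria nkoh vmwa
Hunk 5: at line 1 remove [khria] add [vhmvb,anzst,huxt] -> 7 lines: mnlw rvq vhmvb anzst huxt nkoh vmwa
Final line count: 7

Answer: 7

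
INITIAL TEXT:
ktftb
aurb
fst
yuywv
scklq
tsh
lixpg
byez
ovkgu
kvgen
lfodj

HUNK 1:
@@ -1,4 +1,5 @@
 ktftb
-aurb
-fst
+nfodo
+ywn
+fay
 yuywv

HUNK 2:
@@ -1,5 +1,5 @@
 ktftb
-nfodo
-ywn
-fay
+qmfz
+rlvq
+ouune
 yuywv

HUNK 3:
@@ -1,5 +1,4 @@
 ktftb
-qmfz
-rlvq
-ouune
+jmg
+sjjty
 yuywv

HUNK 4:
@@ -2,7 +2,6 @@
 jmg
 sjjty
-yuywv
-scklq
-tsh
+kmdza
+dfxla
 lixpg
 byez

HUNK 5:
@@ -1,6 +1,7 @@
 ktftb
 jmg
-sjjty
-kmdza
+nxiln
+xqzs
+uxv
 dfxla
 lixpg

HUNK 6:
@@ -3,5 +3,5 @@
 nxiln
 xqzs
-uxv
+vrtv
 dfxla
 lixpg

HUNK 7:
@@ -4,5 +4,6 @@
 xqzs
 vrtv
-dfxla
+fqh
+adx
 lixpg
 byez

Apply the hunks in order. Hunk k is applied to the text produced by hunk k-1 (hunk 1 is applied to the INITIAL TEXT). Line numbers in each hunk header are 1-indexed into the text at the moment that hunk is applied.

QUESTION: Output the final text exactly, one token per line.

Hunk 1: at line 1 remove [aurb,fst] add [nfodo,ywn,fay] -> 12 lines: ktftb nfodo ywn fay yuywv scklq tsh lixpg byez ovkgu kvgen lfodj
Hunk 2: at line 1 remove [nfodo,ywn,fay] add [qmfz,rlvq,ouune] -> 12 lines: ktftb qmfz rlvq ouune yuywv scklq tsh lixpg byez ovkgu kvgen lfodj
Hunk 3: at line 1 remove [qmfz,rlvq,ouune] add [jmg,sjjty] -> 11 lines: ktftb jmg sjjty yuywv scklq tsh lixpg byez ovkgu kvgen lfodj
Hunk 4: at line 2 remove [yuywv,scklq,tsh] add [kmdza,dfxla] -> 10 lines: ktftb jmg sjjty kmdza dfxla lixpg byez ovkgu kvgen lfodj
Hunk 5: at line 1 remove [sjjty,kmdza] add [nxiln,xqzs,uxv] -> 11 lines: ktftb jmg nxiln xqzs uxv dfxla lixpg byez ovkgu kvgen lfodj
Hunk 6: at line 3 remove [uxv] add [vrtv] -> 11 lines: ktftb jmg nxiln xqzs vrtv dfxla lixpg byez ovkgu kvgen lfodj
Hunk 7: at line 4 remove [dfxla] add [fqh,adx] -> 12 lines: ktftb jmg nxiln xqzs vrtv fqh adx lixpg byez ovkgu kvgen lfodj

Answer: ktftb
jmg
nxiln
xqzs
vrtv
fqh
adx
lixpg
byez
ovkgu
kvgen
lfodj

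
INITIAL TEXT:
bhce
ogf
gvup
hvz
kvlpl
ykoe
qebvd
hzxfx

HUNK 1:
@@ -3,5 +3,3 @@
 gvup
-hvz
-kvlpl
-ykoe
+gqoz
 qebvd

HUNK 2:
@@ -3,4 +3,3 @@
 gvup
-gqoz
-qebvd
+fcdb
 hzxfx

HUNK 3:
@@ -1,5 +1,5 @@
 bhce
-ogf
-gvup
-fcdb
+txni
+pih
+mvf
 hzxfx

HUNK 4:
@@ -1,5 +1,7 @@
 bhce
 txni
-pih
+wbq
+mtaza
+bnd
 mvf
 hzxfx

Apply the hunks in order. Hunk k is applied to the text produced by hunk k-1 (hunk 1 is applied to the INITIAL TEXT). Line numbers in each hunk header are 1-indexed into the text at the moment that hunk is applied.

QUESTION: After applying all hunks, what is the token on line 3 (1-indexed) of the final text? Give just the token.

Hunk 1: at line 3 remove [hvz,kvlpl,ykoe] add [gqoz] -> 6 lines: bhce ogf gvup gqoz qebvd hzxfx
Hunk 2: at line 3 remove [gqoz,qebvd] add [fcdb] -> 5 lines: bhce ogf gvup fcdb hzxfx
Hunk 3: at line 1 remove [ogf,gvup,fcdb] add [txni,pih,mvf] -> 5 lines: bhce txni pih mvf hzxfx
Hunk 4: at line 1 remove [pih] add [wbq,mtaza,bnd] -> 7 lines: bhce txni wbq mtaza bnd mvf hzxfx
Final line 3: wbq

Answer: wbq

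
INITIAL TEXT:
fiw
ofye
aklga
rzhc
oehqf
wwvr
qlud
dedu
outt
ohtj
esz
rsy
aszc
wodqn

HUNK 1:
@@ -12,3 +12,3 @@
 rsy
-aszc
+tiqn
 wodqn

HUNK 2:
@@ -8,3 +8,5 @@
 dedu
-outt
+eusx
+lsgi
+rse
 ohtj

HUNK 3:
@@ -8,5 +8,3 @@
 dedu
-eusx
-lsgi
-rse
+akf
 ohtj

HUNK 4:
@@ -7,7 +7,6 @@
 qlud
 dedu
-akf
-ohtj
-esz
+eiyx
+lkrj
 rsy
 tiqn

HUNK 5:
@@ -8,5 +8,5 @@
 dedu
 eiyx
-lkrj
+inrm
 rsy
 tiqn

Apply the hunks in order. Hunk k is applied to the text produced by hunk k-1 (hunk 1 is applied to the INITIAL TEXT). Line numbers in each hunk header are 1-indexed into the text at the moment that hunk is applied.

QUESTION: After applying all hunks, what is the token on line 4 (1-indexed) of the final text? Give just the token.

Answer: rzhc

Derivation:
Hunk 1: at line 12 remove [aszc] add [tiqn] -> 14 lines: fiw ofye aklga rzhc oehqf wwvr qlud dedu outt ohtj esz rsy tiqn wodqn
Hunk 2: at line 8 remove [outt] add [eusx,lsgi,rse] -> 16 lines: fiw ofye aklga rzhc oehqf wwvr qlud dedu eusx lsgi rse ohtj esz rsy tiqn wodqn
Hunk 3: at line 8 remove [eusx,lsgi,rse] add [akf] -> 14 lines: fiw ofye aklga rzhc oehqf wwvr qlud dedu akf ohtj esz rsy tiqn wodqn
Hunk 4: at line 7 remove [akf,ohtj,esz] add [eiyx,lkrj] -> 13 lines: fiw ofye aklga rzhc oehqf wwvr qlud dedu eiyx lkrj rsy tiqn wodqn
Hunk 5: at line 8 remove [lkrj] add [inrm] -> 13 lines: fiw ofye aklga rzhc oehqf wwvr qlud dedu eiyx inrm rsy tiqn wodqn
Final line 4: rzhc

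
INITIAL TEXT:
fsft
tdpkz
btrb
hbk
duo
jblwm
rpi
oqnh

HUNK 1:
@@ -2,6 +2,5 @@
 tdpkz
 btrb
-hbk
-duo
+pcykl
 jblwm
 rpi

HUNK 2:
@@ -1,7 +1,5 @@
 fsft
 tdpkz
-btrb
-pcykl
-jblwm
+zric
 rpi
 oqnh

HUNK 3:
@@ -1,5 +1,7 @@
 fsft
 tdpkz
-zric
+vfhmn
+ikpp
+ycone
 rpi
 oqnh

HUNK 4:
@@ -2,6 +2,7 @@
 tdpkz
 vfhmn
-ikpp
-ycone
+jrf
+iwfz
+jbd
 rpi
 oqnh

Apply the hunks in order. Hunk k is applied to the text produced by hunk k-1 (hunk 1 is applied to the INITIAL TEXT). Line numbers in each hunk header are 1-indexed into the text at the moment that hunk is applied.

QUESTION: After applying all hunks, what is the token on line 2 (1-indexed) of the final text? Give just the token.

Answer: tdpkz

Derivation:
Hunk 1: at line 2 remove [hbk,duo] add [pcykl] -> 7 lines: fsft tdpkz btrb pcykl jblwm rpi oqnh
Hunk 2: at line 1 remove [btrb,pcykl,jblwm] add [zric] -> 5 lines: fsft tdpkz zric rpi oqnh
Hunk 3: at line 1 remove [zric] add [vfhmn,ikpp,ycone] -> 7 lines: fsft tdpkz vfhmn ikpp ycone rpi oqnh
Hunk 4: at line 2 remove [ikpp,ycone] add [jrf,iwfz,jbd] -> 8 lines: fsft tdpkz vfhmn jrf iwfz jbd rpi oqnh
Final line 2: tdpkz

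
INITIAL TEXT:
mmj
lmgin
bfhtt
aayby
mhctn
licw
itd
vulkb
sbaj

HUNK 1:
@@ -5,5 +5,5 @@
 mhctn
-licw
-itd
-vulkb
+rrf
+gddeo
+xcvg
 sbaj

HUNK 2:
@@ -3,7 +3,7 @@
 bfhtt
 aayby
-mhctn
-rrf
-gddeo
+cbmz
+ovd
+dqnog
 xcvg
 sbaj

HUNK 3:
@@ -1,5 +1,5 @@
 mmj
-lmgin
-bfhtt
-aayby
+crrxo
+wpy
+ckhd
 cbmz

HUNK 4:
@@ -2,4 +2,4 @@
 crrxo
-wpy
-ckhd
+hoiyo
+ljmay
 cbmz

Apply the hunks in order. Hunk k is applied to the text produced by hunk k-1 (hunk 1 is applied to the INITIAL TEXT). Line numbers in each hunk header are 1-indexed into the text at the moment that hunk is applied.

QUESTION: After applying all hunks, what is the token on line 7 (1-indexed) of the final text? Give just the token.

Answer: dqnog

Derivation:
Hunk 1: at line 5 remove [licw,itd,vulkb] add [rrf,gddeo,xcvg] -> 9 lines: mmj lmgin bfhtt aayby mhctn rrf gddeo xcvg sbaj
Hunk 2: at line 3 remove [mhctn,rrf,gddeo] add [cbmz,ovd,dqnog] -> 9 lines: mmj lmgin bfhtt aayby cbmz ovd dqnog xcvg sbaj
Hunk 3: at line 1 remove [lmgin,bfhtt,aayby] add [crrxo,wpy,ckhd] -> 9 lines: mmj crrxo wpy ckhd cbmz ovd dqnog xcvg sbaj
Hunk 4: at line 2 remove [wpy,ckhd] add [hoiyo,ljmay] -> 9 lines: mmj crrxo hoiyo ljmay cbmz ovd dqnog xcvg sbaj
Final line 7: dqnog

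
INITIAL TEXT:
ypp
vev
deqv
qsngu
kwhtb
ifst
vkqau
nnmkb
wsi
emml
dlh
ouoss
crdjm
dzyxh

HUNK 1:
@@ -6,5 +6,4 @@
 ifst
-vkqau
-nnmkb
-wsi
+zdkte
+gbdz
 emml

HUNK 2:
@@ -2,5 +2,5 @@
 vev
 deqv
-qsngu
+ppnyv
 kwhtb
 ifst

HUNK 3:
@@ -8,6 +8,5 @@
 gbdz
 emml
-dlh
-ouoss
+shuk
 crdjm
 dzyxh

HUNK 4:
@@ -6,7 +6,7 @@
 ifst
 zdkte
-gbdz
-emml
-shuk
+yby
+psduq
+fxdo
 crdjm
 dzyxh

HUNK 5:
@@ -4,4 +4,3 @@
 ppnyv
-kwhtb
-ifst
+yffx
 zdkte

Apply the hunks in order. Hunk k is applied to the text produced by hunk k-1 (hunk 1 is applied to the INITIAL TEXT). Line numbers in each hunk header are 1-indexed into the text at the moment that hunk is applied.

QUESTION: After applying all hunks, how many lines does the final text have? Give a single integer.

Hunk 1: at line 6 remove [vkqau,nnmkb,wsi] add [zdkte,gbdz] -> 13 lines: ypp vev deqv qsngu kwhtb ifst zdkte gbdz emml dlh ouoss crdjm dzyxh
Hunk 2: at line 2 remove [qsngu] add [ppnyv] -> 13 lines: ypp vev deqv ppnyv kwhtb ifst zdkte gbdz emml dlh ouoss crdjm dzyxh
Hunk 3: at line 8 remove [dlh,ouoss] add [shuk] -> 12 lines: ypp vev deqv ppnyv kwhtb ifst zdkte gbdz emml shuk crdjm dzyxh
Hunk 4: at line 6 remove [gbdz,emml,shuk] add [yby,psduq,fxdo] -> 12 lines: ypp vev deqv ppnyv kwhtb ifst zdkte yby psduq fxdo crdjm dzyxh
Hunk 5: at line 4 remove [kwhtb,ifst] add [yffx] -> 11 lines: ypp vev deqv ppnyv yffx zdkte yby psduq fxdo crdjm dzyxh
Final line count: 11

Answer: 11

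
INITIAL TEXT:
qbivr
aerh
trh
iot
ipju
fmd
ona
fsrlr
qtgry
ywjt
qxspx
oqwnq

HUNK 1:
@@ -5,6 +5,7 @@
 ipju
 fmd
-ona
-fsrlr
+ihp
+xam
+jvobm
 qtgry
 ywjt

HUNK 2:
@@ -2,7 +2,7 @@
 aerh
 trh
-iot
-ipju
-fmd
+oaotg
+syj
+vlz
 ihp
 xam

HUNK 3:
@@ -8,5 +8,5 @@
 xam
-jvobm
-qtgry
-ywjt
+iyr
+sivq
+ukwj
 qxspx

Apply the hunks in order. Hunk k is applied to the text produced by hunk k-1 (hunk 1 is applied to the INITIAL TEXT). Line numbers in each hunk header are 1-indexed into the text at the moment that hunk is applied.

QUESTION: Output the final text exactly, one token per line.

Answer: qbivr
aerh
trh
oaotg
syj
vlz
ihp
xam
iyr
sivq
ukwj
qxspx
oqwnq

Derivation:
Hunk 1: at line 5 remove [ona,fsrlr] add [ihp,xam,jvobm] -> 13 lines: qbivr aerh trh iot ipju fmd ihp xam jvobm qtgry ywjt qxspx oqwnq
Hunk 2: at line 2 remove [iot,ipju,fmd] add [oaotg,syj,vlz] -> 13 lines: qbivr aerh trh oaotg syj vlz ihp xam jvobm qtgry ywjt qxspx oqwnq
Hunk 3: at line 8 remove [jvobm,qtgry,ywjt] add [iyr,sivq,ukwj] -> 13 lines: qbivr aerh trh oaotg syj vlz ihp xam iyr sivq ukwj qxspx oqwnq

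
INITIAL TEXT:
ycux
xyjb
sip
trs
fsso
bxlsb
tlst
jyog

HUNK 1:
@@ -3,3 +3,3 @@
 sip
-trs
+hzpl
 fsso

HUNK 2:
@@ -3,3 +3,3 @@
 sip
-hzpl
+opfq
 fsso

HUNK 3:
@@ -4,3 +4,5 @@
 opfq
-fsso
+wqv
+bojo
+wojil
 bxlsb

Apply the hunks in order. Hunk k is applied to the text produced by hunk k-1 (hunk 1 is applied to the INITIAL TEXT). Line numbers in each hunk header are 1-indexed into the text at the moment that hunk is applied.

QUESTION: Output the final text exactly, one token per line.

Hunk 1: at line 3 remove [trs] add [hzpl] -> 8 lines: ycux xyjb sip hzpl fsso bxlsb tlst jyog
Hunk 2: at line 3 remove [hzpl] add [opfq] -> 8 lines: ycux xyjb sip opfq fsso bxlsb tlst jyog
Hunk 3: at line 4 remove [fsso] add [wqv,bojo,wojil] -> 10 lines: ycux xyjb sip opfq wqv bojo wojil bxlsb tlst jyog

Answer: ycux
xyjb
sip
opfq
wqv
bojo
wojil
bxlsb
tlst
jyog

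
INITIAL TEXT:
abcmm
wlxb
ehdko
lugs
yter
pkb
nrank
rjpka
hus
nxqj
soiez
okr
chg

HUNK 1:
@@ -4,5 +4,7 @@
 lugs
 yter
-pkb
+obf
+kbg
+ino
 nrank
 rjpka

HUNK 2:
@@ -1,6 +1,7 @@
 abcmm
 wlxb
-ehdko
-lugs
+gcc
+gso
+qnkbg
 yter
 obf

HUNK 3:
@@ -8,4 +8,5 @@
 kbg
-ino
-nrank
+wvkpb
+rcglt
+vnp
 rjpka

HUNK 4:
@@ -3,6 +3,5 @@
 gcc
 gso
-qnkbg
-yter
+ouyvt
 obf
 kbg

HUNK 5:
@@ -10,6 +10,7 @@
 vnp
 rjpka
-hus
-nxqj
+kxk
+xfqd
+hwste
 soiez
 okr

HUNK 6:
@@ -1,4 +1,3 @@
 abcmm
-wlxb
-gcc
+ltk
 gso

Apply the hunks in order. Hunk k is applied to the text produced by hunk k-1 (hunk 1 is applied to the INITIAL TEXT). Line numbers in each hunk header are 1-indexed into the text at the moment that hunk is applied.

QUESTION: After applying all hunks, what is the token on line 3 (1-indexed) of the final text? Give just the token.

Answer: gso

Derivation:
Hunk 1: at line 4 remove [pkb] add [obf,kbg,ino] -> 15 lines: abcmm wlxb ehdko lugs yter obf kbg ino nrank rjpka hus nxqj soiez okr chg
Hunk 2: at line 1 remove [ehdko,lugs] add [gcc,gso,qnkbg] -> 16 lines: abcmm wlxb gcc gso qnkbg yter obf kbg ino nrank rjpka hus nxqj soiez okr chg
Hunk 3: at line 8 remove [ino,nrank] add [wvkpb,rcglt,vnp] -> 17 lines: abcmm wlxb gcc gso qnkbg yter obf kbg wvkpb rcglt vnp rjpka hus nxqj soiez okr chg
Hunk 4: at line 3 remove [qnkbg,yter] add [ouyvt] -> 16 lines: abcmm wlxb gcc gso ouyvt obf kbg wvkpb rcglt vnp rjpka hus nxqj soiez okr chg
Hunk 5: at line 10 remove [hus,nxqj] add [kxk,xfqd,hwste] -> 17 lines: abcmm wlxb gcc gso ouyvt obf kbg wvkpb rcglt vnp rjpka kxk xfqd hwste soiez okr chg
Hunk 6: at line 1 remove [wlxb,gcc] add [ltk] -> 16 lines: abcmm ltk gso ouyvt obf kbg wvkpb rcglt vnp rjpka kxk xfqd hwste soiez okr chg
Final line 3: gso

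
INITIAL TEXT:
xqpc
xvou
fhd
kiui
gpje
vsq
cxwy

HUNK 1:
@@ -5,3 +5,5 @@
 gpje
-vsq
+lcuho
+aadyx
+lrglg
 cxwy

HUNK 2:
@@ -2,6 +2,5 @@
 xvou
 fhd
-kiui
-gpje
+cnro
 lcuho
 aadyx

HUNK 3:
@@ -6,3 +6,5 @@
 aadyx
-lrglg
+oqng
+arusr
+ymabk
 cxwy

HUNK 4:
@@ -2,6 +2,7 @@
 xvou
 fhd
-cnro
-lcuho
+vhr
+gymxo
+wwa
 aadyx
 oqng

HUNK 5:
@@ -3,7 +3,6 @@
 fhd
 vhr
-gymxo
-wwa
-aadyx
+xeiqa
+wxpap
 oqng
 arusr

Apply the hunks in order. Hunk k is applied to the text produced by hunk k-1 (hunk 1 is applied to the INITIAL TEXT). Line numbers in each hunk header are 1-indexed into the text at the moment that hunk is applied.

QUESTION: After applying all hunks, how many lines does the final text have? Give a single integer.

Hunk 1: at line 5 remove [vsq] add [lcuho,aadyx,lrglg] -> 9 lines: xqpc xvou fhd kiui gpje lcuho aadyx lrglg cxwy
Hunk 2: at line 2 remove [kiui,gpje] add [cnro] -> 8 lines: xqpc xvou fhd cnro lcuho aadyx lrglg cxwy
Hunk 3: at line 6 remove [lrglg] add [oqng,arusr,ymabk] -> 10 lines: xqpc xvou fhd cnro lcuho aadyx oqng arusr ymabk cxwy
Hunk 4: at line 2 remove [cnro,lcuho] add [vhr,gymxo,wwa] -> 11 lines: xqpc xvou fhd vhr gymxo wwa aadyx oqng arusr ymabk cxwy
Hunk 5: at line 3 remove [gymxo,wwa,aadyx] add [xeiqa,wxpap] -> 10 lines: xqpc xvou fhd vhr xeiqa wxpap oqng arusr ymabk cxwy
Final line count: 10

Answer: 10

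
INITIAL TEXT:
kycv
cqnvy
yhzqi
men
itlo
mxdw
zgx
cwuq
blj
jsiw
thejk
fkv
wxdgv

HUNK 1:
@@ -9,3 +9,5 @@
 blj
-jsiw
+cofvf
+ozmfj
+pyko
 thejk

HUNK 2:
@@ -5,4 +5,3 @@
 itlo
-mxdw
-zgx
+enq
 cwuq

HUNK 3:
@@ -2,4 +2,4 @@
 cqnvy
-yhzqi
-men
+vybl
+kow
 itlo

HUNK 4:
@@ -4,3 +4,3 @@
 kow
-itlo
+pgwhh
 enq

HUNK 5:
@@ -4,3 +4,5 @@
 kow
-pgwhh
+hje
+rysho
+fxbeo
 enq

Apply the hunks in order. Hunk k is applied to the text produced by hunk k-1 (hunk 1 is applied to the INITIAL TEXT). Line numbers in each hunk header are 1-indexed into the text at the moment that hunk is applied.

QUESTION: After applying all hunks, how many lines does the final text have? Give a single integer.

Answer: 16

Derivation:
Hunk 1: at line 9 remove [jsiw] add [cofvf,ozmfj,pyko] -> 15 lines: kycv cqnvy yhzqi men itlo mxdw zgx cwuq blj cofvf ozmfj pyko thejk fkv wxdgv
Hunk 2: at line 5 remove [mxdw,zgx] add [enq] -> 14 lines: kycv cqnvy yhzqi men itlo enq cwuq blj cofvf ozmfj pyko thejk fkv wxdgv
Hunk 3: at line 2 remove [yhzqi,men] add [vybl,kow] -> 14 lines: kycv cqnvy vybl kow itlo enq cwuq blj cofvf ozmfj pyko thejk fkv wxdgv
Hunk 4: at line 4 remove [itlo] add [pgwhh] -> 14 lines: kycv cqnvy vybl kow pgwhh enq cwuq blj cofvf ozmfj pyko thejk fkv wxdgv
Hunk 5: at line 4 remove [pgwhh] add [hje,rysho,fxbeo] -> 16 lines: kycv cqnvy vybl kow hje rysho fxbeo enq cwuq blj cofvf ozmfj pyko thejk fkv wxdgv
Final line count: 16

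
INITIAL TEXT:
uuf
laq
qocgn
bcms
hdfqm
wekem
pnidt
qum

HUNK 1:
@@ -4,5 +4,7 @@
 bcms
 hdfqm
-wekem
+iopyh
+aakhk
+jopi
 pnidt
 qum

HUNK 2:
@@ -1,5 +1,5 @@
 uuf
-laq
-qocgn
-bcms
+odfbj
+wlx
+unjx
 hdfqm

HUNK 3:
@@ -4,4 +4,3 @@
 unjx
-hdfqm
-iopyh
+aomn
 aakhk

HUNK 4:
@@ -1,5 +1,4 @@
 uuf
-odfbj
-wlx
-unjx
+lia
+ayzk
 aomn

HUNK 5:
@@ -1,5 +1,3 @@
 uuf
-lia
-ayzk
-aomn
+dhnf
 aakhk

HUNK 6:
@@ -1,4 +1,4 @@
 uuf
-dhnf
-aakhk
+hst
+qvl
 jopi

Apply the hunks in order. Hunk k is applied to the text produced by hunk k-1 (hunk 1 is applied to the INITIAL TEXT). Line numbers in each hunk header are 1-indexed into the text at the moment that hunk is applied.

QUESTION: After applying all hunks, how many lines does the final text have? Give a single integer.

Hunk 1: at line 4 remove [wekem] add [iopyh,aakhk,jopi] -> 10 lines: uuf laq qocgn bcms hdfqm iopyh aakhk jopi pnidt qum
Hunk 2: at line 1 remove [laq,qocgn,bcms] add [odfbj,wlx,unjx] -> 10 lines: uuf odfbj wlx unjx hdfqm iopyh aakhk jopi pnidt qum
Hunk 3: at line 4 remove [hdfqm,iopyh] add [aomn] -> 9 lines: uuf odfbj wlx unjx aomn aakhk jopi pnidt qum
Hunk 4: at line 1 remove [odfbj,wlx,unjx] add [lia,ayzk] -> 8 lines: uuf lia ayzk aomn aakhk jopi pnidt qum
Hunk 5: at line 1 remove [lia,ayzk,aomn] add [dhnf] -> 6 lines: uuf dhnf aakhk jopi pnidt qum
Hunk 6: at line 1 remove [dhnf,aakhk] add [hst,qvl] -> 6 lines: uuf hst qvl jopi pnidt qum
Final line count: 6

Answer: 6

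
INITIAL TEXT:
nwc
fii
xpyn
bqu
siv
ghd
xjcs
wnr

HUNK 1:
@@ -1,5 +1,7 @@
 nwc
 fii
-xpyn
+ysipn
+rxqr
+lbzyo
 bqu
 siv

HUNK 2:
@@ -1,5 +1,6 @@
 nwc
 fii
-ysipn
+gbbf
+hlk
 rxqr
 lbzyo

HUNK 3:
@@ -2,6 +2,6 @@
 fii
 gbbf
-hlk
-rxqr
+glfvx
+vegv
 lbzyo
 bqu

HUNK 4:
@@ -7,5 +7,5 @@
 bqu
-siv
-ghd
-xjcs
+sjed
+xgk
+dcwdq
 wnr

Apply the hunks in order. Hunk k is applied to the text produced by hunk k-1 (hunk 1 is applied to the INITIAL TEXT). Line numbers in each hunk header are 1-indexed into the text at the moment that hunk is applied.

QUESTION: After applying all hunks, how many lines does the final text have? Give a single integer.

Answer: 11

Derivation:
Hunk 1: at line 1 remove [xpyn] add [ysipn,rxqr,lbzyo] -> 10 lines: nwc fii ysipn rxqr lbzyo bqu siv ghd xjcs wnr
Hunk 2: at line 1 remove [ysipn] add [gbbf,hlk] -> 11 lines: nwc fii gbbf hlk rxqr lbzyo bqu siv ghd xjcs wnr
Hunk 3: at line 2 remove [hlk,rxqr] add [glfvx,vegv] -> 11 lines: nwc fii gbbf glfvx vegv lbzyo bqu siv ghd xjcs wnr
Hunk 4: at line 7 remove [siv,ghd,xjcs] add [sjed,xgk,dcwdq] -> 11 lines: nwc fii gbbf glfvx vegv lbzyo bqu sjed xgk dcwdq wnr
Final line count: 11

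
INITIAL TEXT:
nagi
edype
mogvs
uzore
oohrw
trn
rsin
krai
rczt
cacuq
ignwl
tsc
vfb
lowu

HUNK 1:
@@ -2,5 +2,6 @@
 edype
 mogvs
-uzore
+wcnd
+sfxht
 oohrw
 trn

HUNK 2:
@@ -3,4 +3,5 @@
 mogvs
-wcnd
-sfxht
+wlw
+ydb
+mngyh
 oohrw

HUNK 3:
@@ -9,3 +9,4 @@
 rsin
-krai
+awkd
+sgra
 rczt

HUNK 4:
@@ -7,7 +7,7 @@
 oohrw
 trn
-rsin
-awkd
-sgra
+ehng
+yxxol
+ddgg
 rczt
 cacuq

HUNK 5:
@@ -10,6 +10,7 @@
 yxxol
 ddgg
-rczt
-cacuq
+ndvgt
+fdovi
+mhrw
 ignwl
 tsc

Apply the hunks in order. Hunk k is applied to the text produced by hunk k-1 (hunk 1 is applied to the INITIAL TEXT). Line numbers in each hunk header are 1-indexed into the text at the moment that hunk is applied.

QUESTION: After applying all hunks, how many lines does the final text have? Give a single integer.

Hunk 1: at line 2 remove [uzore] add [wcnd,sfxht] -> 15 lines: nagi edype mogvs wcnd sfxht oohrw trn rsin krai rczt cacuq ignwl tsc vfb lowu
Hunk 2: at line 3 remove [wcnd,sfxht] add [wlw,ydb,mngyh] -> 16 lines: nagi edype mogvs wlw ydb mngyh oohrw trn rsin krai rczt cacuq ignwl tsc vfb lowu
Hunk 3: at line 9 remove [krai] add [awkd,sgra] -> 17 lines: nagi edype mogvs wlw ydb mngyh oohrw trn rsin awkd sgra rczt cacuq ignwl tsc vfb lowu
Hunk 4: at line 7 remove [rsin,awkd,sgra] add [ehng,yxxol,ddgg] -> 17 lines: nagi edype mogvs wlw ydb mngyh oohrw trn ehng yxxol ddgg rczt cacuq ignwl tsc vfb lowu
Hunk 5: at line 10 remove [rczt,cacuq] add [ndvgt,fdovi,mhrw] -> 18 lines: nagi edype mogvs wlw ydb mngyh oohrw trn ehng yxxol ddgg ndvgt fdovi mhrw ignwl tsc vfb lowu
Final line count: 18

Answer: 18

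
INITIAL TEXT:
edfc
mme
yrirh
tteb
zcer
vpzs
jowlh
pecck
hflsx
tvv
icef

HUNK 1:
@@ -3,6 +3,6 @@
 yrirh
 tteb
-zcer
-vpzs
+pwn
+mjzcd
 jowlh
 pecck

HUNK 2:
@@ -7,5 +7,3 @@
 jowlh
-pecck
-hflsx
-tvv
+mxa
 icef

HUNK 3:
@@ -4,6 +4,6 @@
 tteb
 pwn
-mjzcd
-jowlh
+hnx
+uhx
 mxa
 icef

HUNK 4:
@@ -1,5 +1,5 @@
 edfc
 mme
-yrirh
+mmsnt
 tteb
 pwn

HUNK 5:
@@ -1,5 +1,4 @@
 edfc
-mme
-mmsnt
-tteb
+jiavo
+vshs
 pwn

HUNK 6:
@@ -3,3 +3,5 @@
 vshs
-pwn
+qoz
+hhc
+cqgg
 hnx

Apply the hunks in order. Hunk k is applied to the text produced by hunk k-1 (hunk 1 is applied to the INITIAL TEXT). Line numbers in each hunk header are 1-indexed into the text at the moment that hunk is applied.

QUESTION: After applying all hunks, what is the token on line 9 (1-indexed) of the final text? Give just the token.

Hunk 1: at line 3 remove [zcer,vpzs] add [pwn,mjzcd] -> 11 lines: edfc mme yrirh tteb pwn mjzcd jowlh pecck hflsx tvv icef
Hunk 2: at line 7 remove [pecck,hflsx,tvv] add [mxa] -> 9 lines: edfc mme yrirh tteb pwn mjzcd jowlh mxa icef
Hunk 3: at line 4 remove [mjzcd,jowlh] add [hnx,uhx] -> 9 lines: edfc mme yrirh tteb pwn hnx uhx mxa icef
Hunk 4: at line 1 remove [yrirh] add [mmsnt] -> 9 lines: edfc mme mmsnt tteb pwn hnx uhx mxa icef
Hunk 5: at line 1 remove [mme,mmsnt,tteb] add [jiavo,vshs] -> 8 lines: edfc jiavo vshs pwn hnx uhx mxa icef
Hunk 6: at line 3 remove [pwn] add [qoz,hhc,cqgg] -> 10 lines: edfc jiavo vshs qoz hhc cqgg hnx uhx mxa icef
Final line 9: mxa

Answer: mxa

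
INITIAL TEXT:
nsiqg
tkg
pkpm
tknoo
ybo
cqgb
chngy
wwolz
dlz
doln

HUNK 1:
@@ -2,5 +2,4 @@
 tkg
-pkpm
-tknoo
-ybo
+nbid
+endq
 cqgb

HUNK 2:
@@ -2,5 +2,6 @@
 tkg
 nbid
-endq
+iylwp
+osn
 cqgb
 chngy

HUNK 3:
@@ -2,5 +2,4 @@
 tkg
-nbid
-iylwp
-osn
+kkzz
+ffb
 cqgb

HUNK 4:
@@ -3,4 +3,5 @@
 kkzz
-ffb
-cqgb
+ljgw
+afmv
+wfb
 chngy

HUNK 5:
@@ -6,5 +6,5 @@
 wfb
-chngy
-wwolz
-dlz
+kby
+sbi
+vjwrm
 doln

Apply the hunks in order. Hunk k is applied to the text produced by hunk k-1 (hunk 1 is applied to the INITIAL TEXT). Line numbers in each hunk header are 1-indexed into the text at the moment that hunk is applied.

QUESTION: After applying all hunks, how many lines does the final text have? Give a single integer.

Hunk 1: at line 2 remove [pkpm,tknoo,ybo] add [nbid,endq] -> 9 lines: nsiqg tkg nbid endq cqgb chngy wwolz dlz doln
Hunk 2: at line 2 remove [endq] add [iylwp,osn] -> 10 lines: nsiqg tkg nbid iylwp osn cqgb chngy wwolz dlz doln
Hunk 3: at line 2 remove [nbid,iylwp,osn] add [kkzz,ffb] -> 9 lines: nsiqg tkg kkzz ffb cqgb chngy wwolz dlz doln
Hunk 4: at line 3 remove [ffb,cqgb] add [ljgw,afmv,wfb] -> 10 lines: nsiqg tkg kkzz ljgw afmv wfb chngy wwolz dlz doln
Hunk 5: at line 6 remove [chngy,wwolz,dlz] add [kby,sbi,vjwrm] -> 10 lines: nsiqg tkg kkzz ljgw afmv wfb kby sbi vjwrm doln
Final line count: 10

Answer: 10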